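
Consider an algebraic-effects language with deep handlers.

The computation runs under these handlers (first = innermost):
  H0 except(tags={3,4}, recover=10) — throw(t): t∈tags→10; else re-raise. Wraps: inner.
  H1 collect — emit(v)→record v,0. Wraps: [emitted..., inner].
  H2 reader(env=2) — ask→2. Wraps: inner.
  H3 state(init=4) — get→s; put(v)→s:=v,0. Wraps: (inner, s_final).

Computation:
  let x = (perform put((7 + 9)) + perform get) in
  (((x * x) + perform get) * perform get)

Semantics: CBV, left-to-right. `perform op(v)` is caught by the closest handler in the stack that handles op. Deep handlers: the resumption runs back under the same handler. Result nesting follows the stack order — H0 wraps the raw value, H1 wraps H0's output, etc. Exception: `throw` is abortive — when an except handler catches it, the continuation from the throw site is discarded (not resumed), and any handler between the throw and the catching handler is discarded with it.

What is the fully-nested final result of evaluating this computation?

Answer: ([4352], 16)

Evaluation trace:
put(16) @ H3 ⇒ s:=16
get @ H3 ⇒ 16
get @ H3 ⇒ 16
get @ H3 ⇒ 16
H0 returns 4352
H1 returns [4352]
H2 returns [4352]
H3 returns ([4352], 16)
= ([4352], 16)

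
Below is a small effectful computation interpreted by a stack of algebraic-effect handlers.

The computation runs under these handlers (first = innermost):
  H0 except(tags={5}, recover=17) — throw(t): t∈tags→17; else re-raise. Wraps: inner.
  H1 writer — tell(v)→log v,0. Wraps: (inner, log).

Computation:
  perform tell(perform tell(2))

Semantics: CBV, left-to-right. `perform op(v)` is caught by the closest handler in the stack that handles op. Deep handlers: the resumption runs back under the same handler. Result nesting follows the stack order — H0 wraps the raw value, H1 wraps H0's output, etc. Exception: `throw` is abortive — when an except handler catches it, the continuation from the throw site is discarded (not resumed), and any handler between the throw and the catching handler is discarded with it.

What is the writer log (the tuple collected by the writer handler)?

Answer: (2, 0)

Step-by-step:
tell(2) @ H1 ⇒ log+=2
tell(0) @ H1 ⇒ log+=0
H0 returns 0
H1 returns (0, (2, 0))
= (0, (2, 0))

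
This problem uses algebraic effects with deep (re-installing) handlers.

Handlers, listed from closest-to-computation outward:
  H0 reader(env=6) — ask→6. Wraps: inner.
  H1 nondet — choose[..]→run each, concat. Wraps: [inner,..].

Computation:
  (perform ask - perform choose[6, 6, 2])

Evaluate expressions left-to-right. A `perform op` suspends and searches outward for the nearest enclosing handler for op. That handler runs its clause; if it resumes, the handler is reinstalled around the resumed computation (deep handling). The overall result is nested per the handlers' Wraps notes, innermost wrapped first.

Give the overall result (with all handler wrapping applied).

Answer: [0, 0, 4]

Working:
ask @ H0 ⇒ 6
choose[6, 6, 2] @ H1
  branch[0] choose=6:
    H0 returns 0
    H1 returns [0]
  branch[1] choose=6:
    H0 returns 0
    H1 returns [0]
  branch[2] choose=2:
    H0 returns 4
    H1 returns [4]
= [0, 0, 4]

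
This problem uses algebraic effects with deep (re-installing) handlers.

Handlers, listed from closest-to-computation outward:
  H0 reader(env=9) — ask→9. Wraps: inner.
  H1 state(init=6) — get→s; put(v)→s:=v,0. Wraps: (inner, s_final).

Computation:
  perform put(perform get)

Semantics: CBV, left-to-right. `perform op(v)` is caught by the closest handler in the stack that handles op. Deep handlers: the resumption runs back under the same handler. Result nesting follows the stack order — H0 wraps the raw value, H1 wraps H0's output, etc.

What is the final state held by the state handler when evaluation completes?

Evaluation trace:
get @ H1 ⇒ 6
put(6) @ H1 ⇒ s:=6
H0 returns 0
H1 returns (0, 6)
= (0, 6)

Answer: 6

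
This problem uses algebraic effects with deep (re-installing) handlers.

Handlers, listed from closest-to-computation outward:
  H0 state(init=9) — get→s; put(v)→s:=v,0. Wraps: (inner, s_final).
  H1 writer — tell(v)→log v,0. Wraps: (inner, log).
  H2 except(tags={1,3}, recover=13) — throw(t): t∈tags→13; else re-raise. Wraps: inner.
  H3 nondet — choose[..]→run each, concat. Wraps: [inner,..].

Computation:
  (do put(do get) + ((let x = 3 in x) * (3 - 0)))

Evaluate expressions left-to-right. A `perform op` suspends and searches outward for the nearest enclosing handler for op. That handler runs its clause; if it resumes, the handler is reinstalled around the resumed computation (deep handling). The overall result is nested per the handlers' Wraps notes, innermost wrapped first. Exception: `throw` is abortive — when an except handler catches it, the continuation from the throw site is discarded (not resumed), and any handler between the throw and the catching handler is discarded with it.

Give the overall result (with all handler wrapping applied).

Evaluation trace:
get @ H0 ⇒ 9
put(9) @ H0 ⇒ s:=9
H0 returns (9, 9)
H1 returns ((9, 9), ())
H2 returns ((9, 9), ())
H3 returns [((9, 9), ())]
= [((9, 9), ())]

Answer: [((9, 9), ())]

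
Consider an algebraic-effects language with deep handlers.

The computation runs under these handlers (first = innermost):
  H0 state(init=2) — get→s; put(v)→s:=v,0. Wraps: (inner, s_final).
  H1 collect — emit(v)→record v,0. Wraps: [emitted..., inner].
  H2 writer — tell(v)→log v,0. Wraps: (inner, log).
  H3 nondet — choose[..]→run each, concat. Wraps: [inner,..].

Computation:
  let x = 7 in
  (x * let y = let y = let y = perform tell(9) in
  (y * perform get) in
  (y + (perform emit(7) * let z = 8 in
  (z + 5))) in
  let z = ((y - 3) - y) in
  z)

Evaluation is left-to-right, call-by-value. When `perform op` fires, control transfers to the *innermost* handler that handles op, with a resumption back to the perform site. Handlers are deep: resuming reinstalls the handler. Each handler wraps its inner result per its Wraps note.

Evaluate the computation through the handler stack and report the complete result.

Evaluation trace:
tell(9) @ H2 ⇒ log+=9
get @ H0 ⇒ 2
emit(7) @ H1 ⇒ out+=7
H0 returns (-21, 2)
H1 returns [7, (-21, 2)]
H2 returns ([7, (-21, 2)], (9))
H3 returns [([7, (-21, 2)], (9))]
= [([7, (-21, 2)], (9))]

Answer: [([7, (-21, 2)], (9))]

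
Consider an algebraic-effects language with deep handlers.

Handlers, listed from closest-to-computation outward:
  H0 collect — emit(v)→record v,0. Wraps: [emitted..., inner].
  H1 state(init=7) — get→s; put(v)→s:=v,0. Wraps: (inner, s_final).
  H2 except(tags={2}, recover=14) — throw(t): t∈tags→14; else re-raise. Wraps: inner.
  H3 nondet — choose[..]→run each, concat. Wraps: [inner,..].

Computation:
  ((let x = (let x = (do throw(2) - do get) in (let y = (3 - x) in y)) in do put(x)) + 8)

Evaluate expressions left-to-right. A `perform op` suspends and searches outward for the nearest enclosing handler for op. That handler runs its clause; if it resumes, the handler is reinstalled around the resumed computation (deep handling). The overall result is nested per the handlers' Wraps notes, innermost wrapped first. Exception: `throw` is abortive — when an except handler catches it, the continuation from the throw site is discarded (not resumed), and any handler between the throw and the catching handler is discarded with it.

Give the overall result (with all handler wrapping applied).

Answer: [14]

Working:
throw(2) @ H2 caught ⇒ 14
H3 returns [14]
= [14]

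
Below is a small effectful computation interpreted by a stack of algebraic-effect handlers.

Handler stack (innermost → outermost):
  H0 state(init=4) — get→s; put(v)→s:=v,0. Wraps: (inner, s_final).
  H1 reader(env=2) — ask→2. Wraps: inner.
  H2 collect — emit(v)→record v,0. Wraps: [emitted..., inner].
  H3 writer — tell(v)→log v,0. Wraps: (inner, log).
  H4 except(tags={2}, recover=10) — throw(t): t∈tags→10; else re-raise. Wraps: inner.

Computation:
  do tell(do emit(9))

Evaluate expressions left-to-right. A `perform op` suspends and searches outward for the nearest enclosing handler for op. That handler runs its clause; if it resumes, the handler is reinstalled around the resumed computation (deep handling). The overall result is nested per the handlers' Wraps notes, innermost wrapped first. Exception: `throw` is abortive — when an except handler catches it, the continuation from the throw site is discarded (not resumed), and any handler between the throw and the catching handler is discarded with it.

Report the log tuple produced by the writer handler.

Answer: (0)

Step-by-step:
emit(9) @ H2 ⇒ out+=9
tell(0) @ H3 ⇒ log+=0
H0 returns (0, 4)
H1 returns (0, 4)
H2 returns [9, (0, 4)]
H3 returns ([9, (0, 4)], (0))
H4 returns ([9, (0, 4)], (0))
= ([9, (0, 4)], (0))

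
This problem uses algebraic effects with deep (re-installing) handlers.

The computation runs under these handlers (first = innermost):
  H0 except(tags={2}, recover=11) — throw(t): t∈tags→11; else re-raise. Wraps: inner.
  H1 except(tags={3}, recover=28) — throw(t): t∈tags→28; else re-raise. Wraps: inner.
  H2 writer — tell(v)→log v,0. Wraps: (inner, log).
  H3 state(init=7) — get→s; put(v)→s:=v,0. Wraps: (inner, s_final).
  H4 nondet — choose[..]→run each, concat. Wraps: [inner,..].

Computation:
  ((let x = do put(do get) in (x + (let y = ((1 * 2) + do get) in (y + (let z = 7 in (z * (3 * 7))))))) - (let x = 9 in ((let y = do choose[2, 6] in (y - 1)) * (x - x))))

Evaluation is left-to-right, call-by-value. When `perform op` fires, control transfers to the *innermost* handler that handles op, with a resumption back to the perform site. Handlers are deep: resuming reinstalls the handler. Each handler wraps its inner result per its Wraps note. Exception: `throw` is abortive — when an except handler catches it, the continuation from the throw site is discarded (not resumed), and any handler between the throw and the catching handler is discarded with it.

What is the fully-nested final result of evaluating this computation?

Step-by-step:
get @ H3 ⇒ 7
put(7) @ H3 ⇒ s:=7
get @ H3 ⇒ 7
choose[2, 6] @ H4
  branch[0] choose=2:
    H0 returns 156
    H1 returns 156
    H2 returns (156, ())
    H3 returns ((156, ()), 7)
    H4 returns [((156, ()), 7)]
  branch[1] choose=6:
    H0 returns 156
    H1 returns 156
    H2 returns (156, ())
    H3 returns ((156, ()), 7)
    H4 returns [((156, ()), 7)]
= [((156, ()), 7), ((156, ()), 7)]

Answer: [((156, ()), 7), ((156, ()), 7)]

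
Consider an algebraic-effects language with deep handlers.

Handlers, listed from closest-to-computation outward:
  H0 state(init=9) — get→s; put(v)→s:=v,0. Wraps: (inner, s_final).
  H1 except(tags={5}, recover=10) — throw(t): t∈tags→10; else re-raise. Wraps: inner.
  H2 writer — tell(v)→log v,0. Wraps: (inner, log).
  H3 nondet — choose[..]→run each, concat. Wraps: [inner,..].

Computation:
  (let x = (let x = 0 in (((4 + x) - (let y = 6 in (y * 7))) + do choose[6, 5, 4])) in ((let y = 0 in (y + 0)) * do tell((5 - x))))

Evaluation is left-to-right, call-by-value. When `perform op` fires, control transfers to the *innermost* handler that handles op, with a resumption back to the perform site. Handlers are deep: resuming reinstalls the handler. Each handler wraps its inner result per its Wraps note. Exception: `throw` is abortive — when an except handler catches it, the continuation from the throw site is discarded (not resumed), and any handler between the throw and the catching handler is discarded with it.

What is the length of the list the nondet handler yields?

Working:
choose[6, 5, 4] @ H3
  branch[0] choose=6:
    tell(37) @ H2 ⇒ log+=37
    H0 returns (0, 9)
    H1 returns (0, 9)
    H2 returns ((0, 9), (37))
    H3 returns [((0, 9), (37))]
  branch[1] choose=5:
    tell(38) @ H2 ⇒ log+=38
    H0 returns (0, 9)
    H1 returns (0, 9)
    H2 returns ((0, 9), (38))
    H3 returns [((0, 9), (38))]
  branch[2] choose=4:
    tell(39) @ H2 ⇒ log+=39
    H0 returns (0, 9)
    H1 returns (0, 9)
    H2 returns ((0, 9), (39))
    H3 returns [((0, 9), (39))]
= [((0, 9), (37)), ((0, 9), (38)), ((0, 9), (39))]

Answer: 3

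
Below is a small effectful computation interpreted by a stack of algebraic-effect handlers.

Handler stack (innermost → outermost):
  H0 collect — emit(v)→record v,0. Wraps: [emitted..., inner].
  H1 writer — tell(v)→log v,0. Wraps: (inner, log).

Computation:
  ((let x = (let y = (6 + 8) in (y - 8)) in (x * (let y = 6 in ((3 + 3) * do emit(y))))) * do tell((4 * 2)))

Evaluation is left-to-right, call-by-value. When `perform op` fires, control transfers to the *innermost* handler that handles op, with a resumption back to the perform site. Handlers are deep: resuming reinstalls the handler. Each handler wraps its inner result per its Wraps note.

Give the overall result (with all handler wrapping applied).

Answer: ([6, 0], (8))

Evaluation trace:
emit(6) @ H0 ⇒ out+=6
tell(8) @ H1 ⇒ log+=8
H0 returns [6, 0]
H1 returns ([6, 0], (8))
= ([6, 0], (8))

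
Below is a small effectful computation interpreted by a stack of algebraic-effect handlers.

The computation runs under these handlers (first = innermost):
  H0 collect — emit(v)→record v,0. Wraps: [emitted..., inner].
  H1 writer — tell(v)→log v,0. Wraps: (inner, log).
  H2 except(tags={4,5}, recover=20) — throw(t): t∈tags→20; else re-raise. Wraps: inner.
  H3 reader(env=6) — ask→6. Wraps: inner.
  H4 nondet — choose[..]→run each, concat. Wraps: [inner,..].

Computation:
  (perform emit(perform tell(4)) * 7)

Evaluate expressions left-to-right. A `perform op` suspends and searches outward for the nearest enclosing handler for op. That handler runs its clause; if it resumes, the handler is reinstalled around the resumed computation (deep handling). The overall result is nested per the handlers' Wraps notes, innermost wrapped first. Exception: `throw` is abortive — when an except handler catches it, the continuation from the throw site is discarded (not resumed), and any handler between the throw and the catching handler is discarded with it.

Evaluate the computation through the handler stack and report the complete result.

Evaluation trace:
tell(4) @ H1 ⇒ log+=4
emit(0) @ H0 ⇒ out+=0
H0 returns [0, 0]
H1 returns ([0, 0], (4))
H2 returns ([0, 0], (4))
H3 returns ([0, 0], (4))
H4 returns [([0, 0], (4))]
= [([0, 0], (4))]

Answer: [([0, 0], (4))]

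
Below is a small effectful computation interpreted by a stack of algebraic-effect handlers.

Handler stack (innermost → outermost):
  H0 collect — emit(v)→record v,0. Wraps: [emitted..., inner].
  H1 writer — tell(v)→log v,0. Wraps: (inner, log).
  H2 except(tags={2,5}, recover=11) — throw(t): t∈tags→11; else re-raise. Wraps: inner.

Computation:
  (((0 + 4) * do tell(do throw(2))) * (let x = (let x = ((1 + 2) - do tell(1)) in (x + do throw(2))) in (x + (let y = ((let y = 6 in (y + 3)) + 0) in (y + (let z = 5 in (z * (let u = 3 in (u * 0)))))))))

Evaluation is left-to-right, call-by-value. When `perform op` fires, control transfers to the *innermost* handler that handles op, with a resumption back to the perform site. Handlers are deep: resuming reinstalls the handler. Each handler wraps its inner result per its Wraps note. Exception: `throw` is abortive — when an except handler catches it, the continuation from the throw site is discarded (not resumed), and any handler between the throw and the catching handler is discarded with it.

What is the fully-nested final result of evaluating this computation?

Evaluation trace:
throw(2) @ H2 caught ⇒ 11
= 11

Answer: 11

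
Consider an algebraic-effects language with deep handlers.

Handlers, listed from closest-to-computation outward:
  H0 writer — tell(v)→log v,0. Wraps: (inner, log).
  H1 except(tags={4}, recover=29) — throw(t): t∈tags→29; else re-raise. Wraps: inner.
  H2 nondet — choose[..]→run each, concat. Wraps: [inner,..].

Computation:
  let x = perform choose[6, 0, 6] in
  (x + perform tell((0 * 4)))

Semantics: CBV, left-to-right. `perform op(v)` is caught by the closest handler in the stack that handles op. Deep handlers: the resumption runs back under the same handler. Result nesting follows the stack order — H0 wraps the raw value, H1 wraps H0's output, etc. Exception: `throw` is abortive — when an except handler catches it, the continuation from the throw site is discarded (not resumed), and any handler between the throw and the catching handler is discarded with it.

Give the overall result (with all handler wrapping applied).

Answer: [(6, (0)), (0, (0)), (6, (0))]

Evaluation trace:
choose[6, 0, 6] @ H2
  branch[0] choose=6:
    tell(0) @ H0 ⇒ log+=0
    H0 returns (6, (0))
    H1 returns (6, (0))
    H2 returns [(6, (0))]
  branch[1] choose=0:
    tell(0) @ H0 ⇒ log+=0
    H0 returns (0, (0))
    H1 returns (0, (0))
    H2 returns [(0, (0))]
  branch[2] choose=6:
    tell(0) @ H0 ⇒ log+=0
    H0 returns (6, (0))
    H1 returns (6, (0))
    H2 returns [(6, (0))]
= [(6, (0)), (0, (0)), (6, (0))]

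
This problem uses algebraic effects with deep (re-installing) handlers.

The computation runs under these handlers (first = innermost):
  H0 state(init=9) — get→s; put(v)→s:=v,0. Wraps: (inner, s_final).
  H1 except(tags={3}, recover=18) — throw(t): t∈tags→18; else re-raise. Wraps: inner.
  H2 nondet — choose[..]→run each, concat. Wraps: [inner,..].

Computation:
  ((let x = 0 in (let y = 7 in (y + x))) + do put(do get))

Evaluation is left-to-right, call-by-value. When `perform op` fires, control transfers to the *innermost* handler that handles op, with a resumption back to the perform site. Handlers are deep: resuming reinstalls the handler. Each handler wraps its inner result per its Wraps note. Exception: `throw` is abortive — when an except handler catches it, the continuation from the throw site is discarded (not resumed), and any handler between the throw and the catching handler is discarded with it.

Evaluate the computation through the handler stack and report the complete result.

Evaluation trace:
get @ H0 ⇒ 9
put(9) @ H0 ⇒ s:=9
H0 returns (7, 9)
H1 returns (7, 9)
H2 returns [(7, 9)]
= [(7, 9)]

Answer: [(7, 9)]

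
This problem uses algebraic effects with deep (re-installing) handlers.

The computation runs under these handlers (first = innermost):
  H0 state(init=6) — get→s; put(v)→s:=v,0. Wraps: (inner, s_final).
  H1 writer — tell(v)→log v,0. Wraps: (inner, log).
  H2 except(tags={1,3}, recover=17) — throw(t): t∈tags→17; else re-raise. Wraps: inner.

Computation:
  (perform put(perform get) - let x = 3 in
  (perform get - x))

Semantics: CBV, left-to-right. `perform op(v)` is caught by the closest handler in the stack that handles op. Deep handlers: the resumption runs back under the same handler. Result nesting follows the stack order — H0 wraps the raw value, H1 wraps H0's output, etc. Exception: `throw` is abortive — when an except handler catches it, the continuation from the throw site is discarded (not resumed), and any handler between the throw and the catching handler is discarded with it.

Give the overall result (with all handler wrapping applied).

Step-by-step:
get @ H0 ⇒ 6
put(6) @ H0 ⇒ s:=6
get @ H0 ⇒ 6
H0 returns (-3, 6)
H1 returns ((-3, 6), ())
H2 returns ((-3, 6), ())
= ((-3, 6), ())

Answer: ((-3, 6), ())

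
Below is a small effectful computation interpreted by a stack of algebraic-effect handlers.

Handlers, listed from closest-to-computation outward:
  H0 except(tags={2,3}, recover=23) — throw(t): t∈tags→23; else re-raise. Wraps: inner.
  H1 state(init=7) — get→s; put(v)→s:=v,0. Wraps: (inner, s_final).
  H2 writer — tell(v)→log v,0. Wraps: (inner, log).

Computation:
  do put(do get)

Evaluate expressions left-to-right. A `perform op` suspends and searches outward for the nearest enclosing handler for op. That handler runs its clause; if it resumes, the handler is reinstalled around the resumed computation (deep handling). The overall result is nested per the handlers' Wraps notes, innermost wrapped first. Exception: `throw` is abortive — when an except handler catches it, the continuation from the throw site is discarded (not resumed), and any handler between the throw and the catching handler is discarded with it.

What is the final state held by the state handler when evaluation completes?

Answer: 7

Evaluation trace:
get @ H1 ⇒ 7
put(7) @ H1 ⇒ s:=7
H0 returns 0
H1 returns (0, 7)
H2 returns ((0, 7), ())
= ((0, 7), ())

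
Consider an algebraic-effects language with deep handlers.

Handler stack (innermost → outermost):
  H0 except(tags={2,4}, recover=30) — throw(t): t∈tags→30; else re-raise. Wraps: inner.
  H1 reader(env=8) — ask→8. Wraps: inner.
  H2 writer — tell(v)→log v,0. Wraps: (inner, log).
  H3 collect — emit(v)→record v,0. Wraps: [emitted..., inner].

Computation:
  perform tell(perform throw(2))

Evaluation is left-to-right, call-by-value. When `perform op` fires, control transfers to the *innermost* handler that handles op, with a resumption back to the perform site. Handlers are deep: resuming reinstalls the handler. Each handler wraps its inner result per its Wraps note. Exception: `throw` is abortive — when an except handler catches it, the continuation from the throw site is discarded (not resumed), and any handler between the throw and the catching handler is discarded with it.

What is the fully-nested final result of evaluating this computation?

Step-by-step:
throw(2) @ H0 caught ⇒ 30
H1 returns 30
H2 returns (30, ())
H3 returns [(30, ())]
= [(30, ())]

Answer: [(30, ())]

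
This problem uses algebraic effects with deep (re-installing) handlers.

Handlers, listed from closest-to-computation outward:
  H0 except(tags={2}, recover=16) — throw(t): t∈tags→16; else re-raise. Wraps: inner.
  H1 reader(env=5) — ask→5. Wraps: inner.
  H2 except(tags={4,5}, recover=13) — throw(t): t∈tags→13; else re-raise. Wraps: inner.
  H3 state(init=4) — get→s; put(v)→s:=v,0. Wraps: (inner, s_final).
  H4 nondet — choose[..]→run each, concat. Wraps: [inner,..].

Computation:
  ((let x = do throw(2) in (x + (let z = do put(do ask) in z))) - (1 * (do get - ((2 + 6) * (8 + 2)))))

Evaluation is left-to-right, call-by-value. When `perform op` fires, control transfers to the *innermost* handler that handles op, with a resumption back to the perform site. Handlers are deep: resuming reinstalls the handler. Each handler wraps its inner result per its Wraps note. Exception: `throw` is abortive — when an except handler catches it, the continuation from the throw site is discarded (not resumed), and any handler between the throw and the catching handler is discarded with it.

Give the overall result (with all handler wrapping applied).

Answer: [(16, 4)]

Evaluation trace:
throw(2) @ H0 caught ⇒ 16
H1 returns 16
H2 returns 16
H3 returns (16, 4)
H4 returns [(16, 4)]
= [(16, 4)]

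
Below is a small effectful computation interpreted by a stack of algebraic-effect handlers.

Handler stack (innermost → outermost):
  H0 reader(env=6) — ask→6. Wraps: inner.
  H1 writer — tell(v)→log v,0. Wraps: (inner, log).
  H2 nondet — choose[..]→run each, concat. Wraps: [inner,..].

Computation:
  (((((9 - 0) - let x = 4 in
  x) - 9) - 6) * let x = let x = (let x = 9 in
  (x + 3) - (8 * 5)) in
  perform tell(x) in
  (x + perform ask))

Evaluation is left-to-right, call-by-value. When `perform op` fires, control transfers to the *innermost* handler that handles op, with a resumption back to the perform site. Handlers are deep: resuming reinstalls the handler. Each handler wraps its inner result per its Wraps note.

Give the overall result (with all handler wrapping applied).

Answer: [(-60, (-28))]

Step-by-step:
tell(-28) @ H1 ⇒ log+=-28
ask @ H0 ⇒ 6
H0 returns -60
H1 returns (-60, (-28))
H2 returns [(-60, (-28))]
= [(-60, (-28))]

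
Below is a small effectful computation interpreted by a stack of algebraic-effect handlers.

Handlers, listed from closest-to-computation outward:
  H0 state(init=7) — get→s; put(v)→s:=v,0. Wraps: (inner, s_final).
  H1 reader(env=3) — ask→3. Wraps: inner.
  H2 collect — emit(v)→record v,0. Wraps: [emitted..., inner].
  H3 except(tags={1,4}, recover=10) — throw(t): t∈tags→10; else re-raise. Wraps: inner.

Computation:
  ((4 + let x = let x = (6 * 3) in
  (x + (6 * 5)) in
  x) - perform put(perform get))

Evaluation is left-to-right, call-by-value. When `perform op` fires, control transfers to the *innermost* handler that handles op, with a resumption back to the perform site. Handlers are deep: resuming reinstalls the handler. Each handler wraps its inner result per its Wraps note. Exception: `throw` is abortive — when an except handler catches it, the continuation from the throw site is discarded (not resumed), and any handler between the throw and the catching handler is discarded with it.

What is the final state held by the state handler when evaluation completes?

Answer: 7

Evaluation trace:
get @ H0 ⇒ 7
put(7) @ H0 ⇒ s:=7
H0 returns (52, 7)
H1 returns (52, 7)
H2 returns [(52, 7)]
H3 returns [(52, 7)]
= [(52, 7)]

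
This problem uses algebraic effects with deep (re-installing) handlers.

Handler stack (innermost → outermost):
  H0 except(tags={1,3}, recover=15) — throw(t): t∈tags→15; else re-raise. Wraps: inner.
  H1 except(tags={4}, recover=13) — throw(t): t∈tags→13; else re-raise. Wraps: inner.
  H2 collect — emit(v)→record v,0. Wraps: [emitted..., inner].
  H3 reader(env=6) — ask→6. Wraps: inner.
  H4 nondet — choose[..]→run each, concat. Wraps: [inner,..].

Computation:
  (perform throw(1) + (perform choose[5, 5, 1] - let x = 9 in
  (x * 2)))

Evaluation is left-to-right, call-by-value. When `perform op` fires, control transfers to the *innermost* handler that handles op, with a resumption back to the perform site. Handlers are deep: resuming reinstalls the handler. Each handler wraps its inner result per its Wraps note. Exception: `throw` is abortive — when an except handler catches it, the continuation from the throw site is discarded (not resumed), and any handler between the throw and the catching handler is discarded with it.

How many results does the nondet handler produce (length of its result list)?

Answer: 1

Step-by-step:
throw(1) @ H0 caught ⇒ 15
H1 returns 15
H2 returns [15]
H3 returns [15]
H4 returns [[15]]
= [[15]]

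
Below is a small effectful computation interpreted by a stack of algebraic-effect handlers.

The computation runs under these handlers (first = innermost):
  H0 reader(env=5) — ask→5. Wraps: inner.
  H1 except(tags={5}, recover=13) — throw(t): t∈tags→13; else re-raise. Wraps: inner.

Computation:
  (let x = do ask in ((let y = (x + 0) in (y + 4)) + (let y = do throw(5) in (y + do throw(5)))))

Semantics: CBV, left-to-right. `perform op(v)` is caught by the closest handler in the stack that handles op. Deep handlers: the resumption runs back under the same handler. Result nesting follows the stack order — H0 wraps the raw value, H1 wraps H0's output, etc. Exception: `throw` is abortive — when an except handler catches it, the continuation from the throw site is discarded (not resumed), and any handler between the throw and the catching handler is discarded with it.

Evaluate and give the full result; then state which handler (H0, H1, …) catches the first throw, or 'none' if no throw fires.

Step-by-step:
ask @ H0 ⇒ 5
throw(5) @ H1 caught ⇒ 13
= 13

Answer: 13 ; first throw caught by: H1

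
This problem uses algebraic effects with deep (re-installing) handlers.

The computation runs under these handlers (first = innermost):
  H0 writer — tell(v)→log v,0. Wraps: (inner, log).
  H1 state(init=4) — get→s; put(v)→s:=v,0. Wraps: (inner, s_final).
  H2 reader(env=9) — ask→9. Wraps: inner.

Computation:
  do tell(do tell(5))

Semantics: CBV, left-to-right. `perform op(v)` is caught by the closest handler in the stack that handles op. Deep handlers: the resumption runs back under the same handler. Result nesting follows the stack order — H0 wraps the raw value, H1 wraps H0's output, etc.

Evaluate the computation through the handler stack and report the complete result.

Step-by-step:
tell(5) @ H0 ⇒ log+=5
tell(0) @ H0 ⇒ log+=0
H0 returns (0, (5, 0))
H1 returns ((0, (5, 0)), 4)
H2 returns ((0, (5, 0)), 4)
= ((0, (5, 0)), 4)

Answer: ((0, (5, 0)), 4)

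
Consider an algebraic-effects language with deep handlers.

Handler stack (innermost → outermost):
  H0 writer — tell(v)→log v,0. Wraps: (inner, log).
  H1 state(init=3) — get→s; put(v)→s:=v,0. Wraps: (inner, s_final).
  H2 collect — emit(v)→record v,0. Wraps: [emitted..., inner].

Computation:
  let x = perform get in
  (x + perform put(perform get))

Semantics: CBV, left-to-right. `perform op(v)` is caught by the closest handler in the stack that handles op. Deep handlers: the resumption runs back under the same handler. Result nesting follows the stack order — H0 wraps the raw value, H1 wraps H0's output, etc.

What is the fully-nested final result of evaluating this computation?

Step-by-step:
get @ H1 ⇒ 3
get @ H1 ⇒ 3
put(3) @ H1 ⇒ s:=3
H0 returns (3, ())
H1 returns ((3, ()), 3)
H2 returns [((3, ()), 3)]
= [((3, ()), 3)]

Answer: [((3, ()), 3)]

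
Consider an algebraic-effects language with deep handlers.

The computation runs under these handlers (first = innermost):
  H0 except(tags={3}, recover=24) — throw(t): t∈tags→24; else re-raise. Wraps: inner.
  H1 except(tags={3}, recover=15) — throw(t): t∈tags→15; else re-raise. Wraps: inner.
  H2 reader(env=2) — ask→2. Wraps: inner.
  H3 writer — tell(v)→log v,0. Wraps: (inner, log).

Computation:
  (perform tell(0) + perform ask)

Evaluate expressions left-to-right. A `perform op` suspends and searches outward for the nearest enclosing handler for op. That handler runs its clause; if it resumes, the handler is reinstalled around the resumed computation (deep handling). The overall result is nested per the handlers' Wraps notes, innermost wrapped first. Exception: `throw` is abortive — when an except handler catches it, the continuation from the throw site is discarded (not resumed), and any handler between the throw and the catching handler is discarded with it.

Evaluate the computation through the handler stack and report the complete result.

Step-by-step:
tell(0) @ H3 ⇒ log+=0
ask @ H2 ⇒ 2
H0 returns 2
H1 returns 2
H2 returns 2
H3 returns (2, (0))
= (2, (0))

Answer: (2, (0))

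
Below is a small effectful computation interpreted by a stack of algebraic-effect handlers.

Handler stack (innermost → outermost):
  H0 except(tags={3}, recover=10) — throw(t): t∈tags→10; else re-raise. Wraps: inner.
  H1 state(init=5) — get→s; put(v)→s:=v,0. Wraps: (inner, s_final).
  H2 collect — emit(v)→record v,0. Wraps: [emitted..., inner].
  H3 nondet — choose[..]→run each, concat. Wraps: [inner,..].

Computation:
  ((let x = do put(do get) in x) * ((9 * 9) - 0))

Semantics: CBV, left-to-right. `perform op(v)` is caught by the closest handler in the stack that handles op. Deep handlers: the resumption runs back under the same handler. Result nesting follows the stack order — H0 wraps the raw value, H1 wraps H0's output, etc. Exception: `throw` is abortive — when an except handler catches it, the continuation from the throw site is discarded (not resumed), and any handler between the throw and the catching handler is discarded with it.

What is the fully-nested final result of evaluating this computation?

Answer: [[(0, 5)]]

Working:
get @ H1 ⇒ 5
put(5) @ H1 ⇒ s:=5
H0 returns 0
H1 returns (0, 5)
H2 returns [(0, 5)]
H3 returns [[(0, 5)]]
= [[(0, 5)]]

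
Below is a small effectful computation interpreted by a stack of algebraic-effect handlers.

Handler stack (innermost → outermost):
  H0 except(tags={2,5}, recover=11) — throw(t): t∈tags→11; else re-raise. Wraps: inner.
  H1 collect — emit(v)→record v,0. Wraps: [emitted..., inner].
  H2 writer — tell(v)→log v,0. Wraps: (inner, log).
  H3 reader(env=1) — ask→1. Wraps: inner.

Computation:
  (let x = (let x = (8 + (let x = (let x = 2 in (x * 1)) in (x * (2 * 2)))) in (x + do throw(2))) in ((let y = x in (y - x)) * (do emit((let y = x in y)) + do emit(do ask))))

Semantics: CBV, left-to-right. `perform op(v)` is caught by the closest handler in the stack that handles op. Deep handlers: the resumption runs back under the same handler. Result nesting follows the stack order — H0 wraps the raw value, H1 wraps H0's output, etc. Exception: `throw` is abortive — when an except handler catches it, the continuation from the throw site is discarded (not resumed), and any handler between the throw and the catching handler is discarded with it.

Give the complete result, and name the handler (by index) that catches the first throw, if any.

Working:
throw(2) @ H0 caught ⇒ 11
H1 returns [11]
H2 returns ([11], ())
H3 returns ([11], ())
= ([11], ())

Answer: ([11], ()) ; first throw caught by: H0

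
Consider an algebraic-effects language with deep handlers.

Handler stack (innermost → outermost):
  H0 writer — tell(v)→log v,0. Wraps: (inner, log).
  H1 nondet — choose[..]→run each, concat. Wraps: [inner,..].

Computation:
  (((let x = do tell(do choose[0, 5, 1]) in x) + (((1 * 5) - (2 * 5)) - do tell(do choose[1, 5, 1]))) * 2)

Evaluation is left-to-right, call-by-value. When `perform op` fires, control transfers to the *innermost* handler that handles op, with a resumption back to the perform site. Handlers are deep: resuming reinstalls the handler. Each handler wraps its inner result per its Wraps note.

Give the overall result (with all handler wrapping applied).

Step-by-step:
choose[0, 5, 1] @ H1
  branch[0] choose=0:
    tell(0) @ H0 ⇒ log+=0
    choose[1, 5, 1] @ H1
      branch[0] choose=1:
        tell(1) @ H0 ⇒ log+=1
        H0 returns (-10, (0, 1))
        H1 returns [(-10, (0, 1))]
      branch[1] choose=5:
        tell(5) @ H0 ⇒ log+=5
        H0 returns (-10, (0, 5))
        H1 returns [(-10, (0, 5))]
      branch[2] choose=1:
        tell(1) @ H0 ⇒ log+=1
        H0 returns (-10, (0, 1))
        H1 returns [(-10, (0, 1))]
  branch[1] choose=5:
    tell(5) @ H0 ⇒ log+=5
    choose[1, 5, 1] @ H1
      branch[0] choose=1:
        tell(1) @ H0 ⇒ log+=1
        H0 returns (-10, (5, 1))
        H1 returns [(-10, (5, 1))]
      branch[1] choose=5:
        tell(5) @ H0 ⇒ log+=5
        H0 returns (-10, (5, 5))
        H1 returns [(-10, (5, 5))]
      branch[2] choose=1:
        tell(1) @ H0 ⇒ log+=1
        H0 returns (-10, (5, 1))
        H1 returns [(-10, (5, 1))]
  branch[2] choose=1:
    tell(1) @ H0 ⇒ log+=1
    choose[1, 5, 1] @ H1
      branch[0] choose=1:
        tell(1) @ H0 ⇒ log+=1
        H0 returns (-10, (1, 1))
        H1 returns [(-10, (1, 1))]
      branch[1] choose=5:
        tell(5) @ H0 ⇒ log+=5
        H0 returns (-10, (1, 5))
        H1 returns [(-10, (1, 5))]
      branch[2] choose=1:
        tell(1) @ H0 ⇒ log+=1
        H0 returns (-10, (1, 1))
        H1 returns [(-10, (1, 1))]
= [(-10, (0, 1)), (-10, (0, 5)), (-10, (0, 1)), (-10, (5, 1)), (-10, (5, 5)), (-10, (5, 1)), (-10, (1, 1)), (-10, (1, 5)), (-10, (1, 1))]

Answer: [(-10, (0, 1)), (-10, (0, 5)), (-10, (0, 1)), (-10, (5, 1)), (-10, (5, 5)), (-10, (5, 1)), (-10, (1, 1)), (-10, (1, 5)), (-10, (1, 1))]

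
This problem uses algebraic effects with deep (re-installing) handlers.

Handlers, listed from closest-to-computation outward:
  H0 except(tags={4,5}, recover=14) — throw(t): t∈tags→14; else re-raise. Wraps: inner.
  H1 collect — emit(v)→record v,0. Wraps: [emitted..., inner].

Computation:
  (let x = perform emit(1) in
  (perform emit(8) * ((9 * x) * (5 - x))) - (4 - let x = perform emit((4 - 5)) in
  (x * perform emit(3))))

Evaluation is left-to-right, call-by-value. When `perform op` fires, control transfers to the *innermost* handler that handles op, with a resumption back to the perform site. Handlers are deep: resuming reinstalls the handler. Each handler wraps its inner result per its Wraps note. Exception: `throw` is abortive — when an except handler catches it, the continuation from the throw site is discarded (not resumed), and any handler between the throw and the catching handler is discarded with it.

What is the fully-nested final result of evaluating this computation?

Answer: [1, 8, -1, 3, -4]

Evaluation trace:
emit(1) @ H1 ⇒ out+=1
emit(8) @ H1 ⇒ out+=8
emit(-1) @ H1 ⇒ out+=-1
emit(3) @ H1 ⇒ out+=3
H0 returns -4
H1 returns [1, 8, -1, 3, -4]
= [1, 8, -1, 3, -4]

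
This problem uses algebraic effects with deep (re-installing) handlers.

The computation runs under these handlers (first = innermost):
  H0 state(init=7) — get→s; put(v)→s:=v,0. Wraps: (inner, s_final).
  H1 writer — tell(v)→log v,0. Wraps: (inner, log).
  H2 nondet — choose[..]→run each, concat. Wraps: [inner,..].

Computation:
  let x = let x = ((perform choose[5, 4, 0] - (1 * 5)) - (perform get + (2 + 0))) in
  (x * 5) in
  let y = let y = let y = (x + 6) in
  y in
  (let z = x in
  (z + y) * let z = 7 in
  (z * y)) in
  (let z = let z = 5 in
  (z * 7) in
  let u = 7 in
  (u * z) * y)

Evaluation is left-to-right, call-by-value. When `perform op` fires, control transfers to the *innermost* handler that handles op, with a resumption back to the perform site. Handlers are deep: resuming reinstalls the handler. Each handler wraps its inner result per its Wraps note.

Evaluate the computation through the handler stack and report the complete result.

Answer: [((5618340, 7), ()), ((7093240, 7), ()), ((14707840, 7), ())]

Step-by-step:
choose[5, 4, 0] @ H2
  branch[0] choose=5:
    get @ H0 ⇒ 7
    H0 returns (5618340, 7)
    H1 returns ((5618340, 7), ())
    H2 returns [((5618340, 7), ())]
  branch[1] choose=4:
    get @ H0 ⇒ 7
    H0 returns (7093240, 7)
    H1 returns ((7093240, 7), ())
    H2 returns [((7093240, 7), ())]
  branch[2] choose=0:
    get @ H0 ⇒ 7
    H0 returns (14707840, 7)
    H1 returns ((14707840, 7), ())
    H2 returns [((14707840, 7), ())]
= [((5618340, 7), ()), ((7093240, 7), ()), ((14707840, 7), ())]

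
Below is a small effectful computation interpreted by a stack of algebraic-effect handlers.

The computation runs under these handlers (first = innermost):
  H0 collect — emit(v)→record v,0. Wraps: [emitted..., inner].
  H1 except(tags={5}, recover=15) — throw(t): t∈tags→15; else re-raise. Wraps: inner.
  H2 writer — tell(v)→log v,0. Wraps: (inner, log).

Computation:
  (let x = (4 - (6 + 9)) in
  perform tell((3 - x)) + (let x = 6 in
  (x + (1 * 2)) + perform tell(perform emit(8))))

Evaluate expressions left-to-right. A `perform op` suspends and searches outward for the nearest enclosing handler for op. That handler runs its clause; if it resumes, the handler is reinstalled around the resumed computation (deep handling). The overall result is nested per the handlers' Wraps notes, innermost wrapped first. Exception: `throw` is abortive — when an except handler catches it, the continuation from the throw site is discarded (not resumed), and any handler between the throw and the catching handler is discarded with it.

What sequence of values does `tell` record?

Answer: (14, 0)

Working:
tell(14) @ H2 ⇒ log+=14
emit(8) @ H0 ⇒ out+=8
tell(0) @ H2 ⇒ log+=0
H0 returns [8, 8]
H1 returns [8, 8]
H2 returns ([8, 8], (14, 0))
= ([8, 8], (14, 0))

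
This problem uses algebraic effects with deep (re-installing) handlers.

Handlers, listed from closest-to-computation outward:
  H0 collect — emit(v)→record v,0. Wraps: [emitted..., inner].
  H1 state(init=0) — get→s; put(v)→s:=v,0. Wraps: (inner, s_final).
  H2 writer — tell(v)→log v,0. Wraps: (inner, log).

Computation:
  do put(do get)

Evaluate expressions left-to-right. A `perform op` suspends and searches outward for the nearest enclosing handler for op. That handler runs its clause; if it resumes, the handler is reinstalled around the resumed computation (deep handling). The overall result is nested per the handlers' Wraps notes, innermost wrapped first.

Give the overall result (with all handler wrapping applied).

Step-by-step:
get @ H1 ⇒ 0
put(0) @ H1 ⇒ s:=0
H0 returns [0]
H1 returns ([0], 0)
H2 returns (([0], 0), ())
= (([0], 0), ())

Answer: (([0], 0), ())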